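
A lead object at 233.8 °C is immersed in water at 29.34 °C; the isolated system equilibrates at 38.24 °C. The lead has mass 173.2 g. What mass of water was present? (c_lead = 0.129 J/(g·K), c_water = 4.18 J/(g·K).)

Energy conservation, ΣQ = 0:
173.2·0.129·(38.24 − 233.8) + m·4.18·(38.24 − 29.34) = 0
37.2 m = 4369.4
m = 4369.4/37.2 ≈ 117.4 g

m ≈ 117 g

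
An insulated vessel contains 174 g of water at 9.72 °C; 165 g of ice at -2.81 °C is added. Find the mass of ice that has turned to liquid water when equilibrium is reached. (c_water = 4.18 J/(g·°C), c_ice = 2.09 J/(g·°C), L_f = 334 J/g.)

m_melted ≈ 18.3 g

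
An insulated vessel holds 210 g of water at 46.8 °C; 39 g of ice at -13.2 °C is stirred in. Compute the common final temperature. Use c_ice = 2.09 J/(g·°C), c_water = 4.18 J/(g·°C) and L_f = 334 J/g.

T_f ≈ 25.9 °C

Conservation of energy gives ΣQ = 0:
warm ice to 0 °C: 39·2.09·(0 − (-13.2)) = 1075.9; melt ice: 39·334 = 13026; meltwater 0→T: 39·4.18·T = 163.02 T; water: 877.8(T − 46.8)
1040.8 T = 41081 − 14102 = 26979
T ≈ 25.92 °C — above 0 °C, consistent with complete melting.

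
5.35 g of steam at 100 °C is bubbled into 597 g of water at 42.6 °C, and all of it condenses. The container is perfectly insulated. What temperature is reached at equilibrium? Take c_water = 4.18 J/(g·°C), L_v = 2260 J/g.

Net heat exchanged in the isolated system is zero:
condense steam: −5.35×2260 = −12091
  condensate cools 100→T: 5.35×4.18×(T − 100) = 22.36(T − 100)
  water warms: 597×4.18×(T − 42.6) = 2495.5(T − 42.6)
2517.8 T = 12091 + 2236.3 + 106307 = 120634
T ≈ 47.91 °C — below 100 °C, confirming all the steam condensed.

T_f ≈ 47.9 °C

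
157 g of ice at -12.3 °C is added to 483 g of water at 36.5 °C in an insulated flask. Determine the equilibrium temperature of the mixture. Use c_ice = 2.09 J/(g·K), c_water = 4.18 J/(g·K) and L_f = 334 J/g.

T_f ≈ 6.4 °C

Conservation of energy gives ΣQ = 0:
warm ice to 0 °C: 157·2.09·(0 − (-12.3)) = 4036; latent heat to melt: 157·334 = 52438; meltwater 0→T: 157·4.18·T = 656.26 T; water cools: 483·4.18·(T − 36.5) = 2018.9(T − 36.5)
2675.2 T = 73691 − 56474 = 17217
T ≈ 6.44 °C (positive, so assuming full melt was valid).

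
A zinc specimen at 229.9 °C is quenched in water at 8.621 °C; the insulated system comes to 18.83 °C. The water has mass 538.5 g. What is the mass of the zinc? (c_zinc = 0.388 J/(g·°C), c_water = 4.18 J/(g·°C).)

m ≈ 281 g

Heat lost by the zinc = heat gained by the water:
m×0.388×(229.9 − 18.83) = 538.5×4.18×(18.83 − 8.621)
81.9 m = 22980  ⇒  m ≈ 280.6 g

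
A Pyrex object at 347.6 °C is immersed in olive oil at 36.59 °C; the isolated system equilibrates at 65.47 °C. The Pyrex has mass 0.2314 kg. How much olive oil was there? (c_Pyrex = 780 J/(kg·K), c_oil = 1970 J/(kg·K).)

Let T be the final temperature. ΣQ_i = 0:
0.2314·780·(65.47 − 347.6) + m·1970·(65.47 − 36.59) = 0
56894 m = 50922
m = 50922/56894 ≈ 0.895 kg

m ≈ 0.895 kg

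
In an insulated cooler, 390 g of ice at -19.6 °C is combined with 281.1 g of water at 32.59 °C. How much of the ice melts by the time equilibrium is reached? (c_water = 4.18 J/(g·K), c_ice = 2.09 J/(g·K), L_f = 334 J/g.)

m_melted ≈ 66.8 g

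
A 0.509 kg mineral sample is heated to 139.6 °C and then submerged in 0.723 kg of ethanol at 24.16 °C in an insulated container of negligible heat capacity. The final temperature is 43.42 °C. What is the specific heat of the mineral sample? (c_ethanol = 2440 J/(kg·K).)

c ≈ 694 J/(kg·K)

Let T be the final temperature. ΣQ_i = 0:
0.509×c×(43.42 − 139.6) + 0.723×2440×(43.42 − 24.16) = 0
-48.96 c = -33977
c = -33977/-48.96 ≈ 694 J/(kg·K)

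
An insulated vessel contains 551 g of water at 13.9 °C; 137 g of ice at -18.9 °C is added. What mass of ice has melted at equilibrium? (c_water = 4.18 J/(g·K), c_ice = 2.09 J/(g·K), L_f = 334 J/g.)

Water can give up m c ΔT = 551×4.18×13.9 = 32014 J before reaching 0 °C.
Of that, 137×2.09×18.9 = 5411.6 J goes to bring the ice to 0 °C, leaving 26603 J.
Fully melting the ice requires m_ice L_f = 137×334 = 45758 J.
Since 26603 < 45758 J, not all the ice melts; equilibrium is at 0 °C.
m_melt = 26603 / L_f = 79.65 g.

m_melted ≈ 79.6 g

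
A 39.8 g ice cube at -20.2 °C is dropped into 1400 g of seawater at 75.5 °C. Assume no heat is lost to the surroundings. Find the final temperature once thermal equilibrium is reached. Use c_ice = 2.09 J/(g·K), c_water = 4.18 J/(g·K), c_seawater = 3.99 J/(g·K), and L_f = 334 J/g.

T_f ≈ 70.7 °C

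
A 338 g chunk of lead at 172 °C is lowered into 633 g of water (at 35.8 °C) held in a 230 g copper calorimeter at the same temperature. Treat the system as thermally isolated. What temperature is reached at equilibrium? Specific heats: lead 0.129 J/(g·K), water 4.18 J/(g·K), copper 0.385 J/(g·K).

Let T be the final temperature. ΣQ_i = 0:
338*0.129*(T − 172) + 633*4.18*(T − 35.8) + 230*0.385*(T − 35.8) = 0
2778.1 T = 105394
T ≈ 37.94 °C

T_f ≈ 37.9 °C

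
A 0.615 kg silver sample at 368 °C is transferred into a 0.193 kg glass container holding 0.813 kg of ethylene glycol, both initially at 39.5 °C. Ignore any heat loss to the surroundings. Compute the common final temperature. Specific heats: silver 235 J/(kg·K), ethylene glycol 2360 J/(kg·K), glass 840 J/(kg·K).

Let T be the final temperature. ΣQ_i = 0:
0.615·235·(T − 368) + 0.813·2360·(T − 39.5) + 0.193·840·(T − 39.5) = 0
2225.3 T = 135377
T ≈ 60.83 °C

T_f ≈ 60.8 °C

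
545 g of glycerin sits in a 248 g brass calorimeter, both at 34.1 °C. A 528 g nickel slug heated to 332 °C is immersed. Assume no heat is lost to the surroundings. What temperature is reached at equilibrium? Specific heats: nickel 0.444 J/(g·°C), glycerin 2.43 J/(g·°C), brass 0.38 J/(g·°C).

T_f ≈ 76.3 °C

Energy conservation, ΣQ = 0:
528*0.444*(T − 332) + 545*2.43*(T − 34.1) + 248*0.38*(T − 34.1) = 0
(234.43 + 1324.4 + 94.24) T = 234.43*332 + 1324.4*34.1 + 94.24*34.1
T ≈ 76.35 °C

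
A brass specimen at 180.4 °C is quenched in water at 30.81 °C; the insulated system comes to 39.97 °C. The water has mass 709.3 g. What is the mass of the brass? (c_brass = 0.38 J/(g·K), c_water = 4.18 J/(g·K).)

Energy conservation, ΣQ = 0:
m×0.38×(39.97 − 180.4) + 709.3×4.18×(39.97 − 30.81) = 0
-53.36 m = -27158
m = -27158/-53.36 ≈ 508.9 g

m ≈ 509 g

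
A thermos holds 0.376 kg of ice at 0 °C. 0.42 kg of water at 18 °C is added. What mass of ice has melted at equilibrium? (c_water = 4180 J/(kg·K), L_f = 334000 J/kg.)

m_melted ≈ 0.0946 kg

Heat available from the water dropping to 0 °C: 0.42×4180×18 = 31601 J.
Melting all 0.376 kg of ice would need 0.376×334000 = 125584 J.
31601 J < 125584 J, so only part of the ice melts and the system sits at 0 °C.
m_melt = 31601 / L_f = 0.09461 kg.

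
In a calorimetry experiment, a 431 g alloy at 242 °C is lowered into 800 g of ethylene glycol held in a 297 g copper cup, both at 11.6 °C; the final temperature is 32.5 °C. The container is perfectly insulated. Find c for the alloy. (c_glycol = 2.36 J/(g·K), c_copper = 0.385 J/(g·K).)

c ≈ 0.463 J/(g·K)

Taking heat into each body as positive, Σ m c ΔT = 0:
431·c·(32.5 − 242) + 800·2.36·(32.5 − 11.6) + 297·0.385·(32.5 − 11.6) = 0
-90294 c = -41849
c = -41849/-90294 ≈ 0.4635 J/(g·K)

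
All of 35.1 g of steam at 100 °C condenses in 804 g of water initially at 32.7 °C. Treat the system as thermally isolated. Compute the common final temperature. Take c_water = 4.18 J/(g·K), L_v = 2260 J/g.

T_f ≈ 58.1 °C

Energy conservation, ΣQ = 0:
steam→water at 100 °C releases m L_v = 35.1·2260 = 79326; condensate cools 100→T: 35.1·4.18·(T − 100) = 146.72(T − 100); water warms: 804·4.18·(T − 32.7) = 3360.7(T − 32.7)
3507.4 T = 79326 + 14672 + 109896 = 203893
T ≈ 58.13 °C, under the boiling point, so the assumption holds.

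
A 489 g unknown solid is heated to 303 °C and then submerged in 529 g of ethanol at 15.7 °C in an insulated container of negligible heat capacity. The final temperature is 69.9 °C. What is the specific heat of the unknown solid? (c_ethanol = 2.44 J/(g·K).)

Heat lost by the unknown solid = heat gained by the ethanol:
489×c×(303 − 69.9) = 529×2.44×(69.9 − 15.7)
113986 c = 69959  ⇒  c ≈ 0.6138 J/(g·K)

c ≈ 0.614 J/(g·K)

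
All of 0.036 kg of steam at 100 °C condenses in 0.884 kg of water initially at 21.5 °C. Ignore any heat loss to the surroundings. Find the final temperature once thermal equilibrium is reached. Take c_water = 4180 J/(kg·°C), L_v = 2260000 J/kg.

T_f ≈ 45.7 °C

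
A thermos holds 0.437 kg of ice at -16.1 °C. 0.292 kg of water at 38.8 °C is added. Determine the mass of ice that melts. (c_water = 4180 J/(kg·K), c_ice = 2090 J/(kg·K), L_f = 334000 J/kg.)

m_melted ≈ 0.0978 kg

Water can give up m c ΔT = 0.292·4180·38.8 = 47358 J before reaching 0 °C.
Of that, 0.437·2090·16.1 = 14705 J goes to bring the ice to 0 °C, leaving 32653 J.
Melting all 0.437 kg of ice would need 0.437·334000 = 145958 J.
32653 J < 145958 J, so only part of the ice melts and the system sits at 0 °C.
m_melt = 32653 / L_f = 0.09776 kg.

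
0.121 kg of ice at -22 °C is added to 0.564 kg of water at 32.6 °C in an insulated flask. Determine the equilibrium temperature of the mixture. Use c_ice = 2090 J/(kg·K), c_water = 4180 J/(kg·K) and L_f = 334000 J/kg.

T_f ≈ 10.8 °C

Heat gained plus heat lost sum to zero:
warm ice to 0 °C: 0.121·2090·(0 − (-22)) = 5563.6; latent heat to melt: 0.121·334000 = 40414; meltwater 0→T: 0.121·4180·T = 505.78 T; water: 2357.5(T − 32.6)
2863.3 T = 76855 − 45978 = 30878
T ≈ 10.78 °C — above 0 °C, consistent with complete melting.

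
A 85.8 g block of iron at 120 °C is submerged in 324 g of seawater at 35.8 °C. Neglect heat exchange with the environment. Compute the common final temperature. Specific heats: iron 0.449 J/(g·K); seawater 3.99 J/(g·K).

T_f is the heat-capacity-weighted average of the initial temperatures:
T_f = (38.52*120 + 1292.8*35.8) / (38.52 + 1292.8)
    = 50904 / 1331.3 ≈ 38.24 °C

T_f ≈ 38.2 °C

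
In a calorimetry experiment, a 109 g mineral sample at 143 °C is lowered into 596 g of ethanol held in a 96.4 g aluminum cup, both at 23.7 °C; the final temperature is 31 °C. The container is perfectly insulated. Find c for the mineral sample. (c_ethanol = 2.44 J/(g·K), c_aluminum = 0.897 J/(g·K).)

Setting the total heat transfer to zero:
109·c·(31 − 143) + 596·2.44·(31 − 23.7) + 96.4·0.897·(31 − 23.7) = 0
-12208 c = -11247
c = -11247/-12208 ≈ 0.9213 J/(g·K)

c ≈ 0.921 J/(g·K)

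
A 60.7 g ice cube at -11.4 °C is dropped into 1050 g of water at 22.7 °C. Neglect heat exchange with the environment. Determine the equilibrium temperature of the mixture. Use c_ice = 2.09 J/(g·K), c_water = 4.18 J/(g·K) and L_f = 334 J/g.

Energy conservation, ΣQ = 0:
ice -11.4→0 °C: 60.7×2.09×11.4 = 1446.2; fusion: m_ice L_f = 60.7×334 = 20274; warm the meltwater: 253.73 T; water: 4389(T − 22.7)
4642.7 T = 99630 − 21720 = 77910
T ≈ 16.78 °C (positive, so assuming full melt was valid).

T_f ≈ 16.8 °C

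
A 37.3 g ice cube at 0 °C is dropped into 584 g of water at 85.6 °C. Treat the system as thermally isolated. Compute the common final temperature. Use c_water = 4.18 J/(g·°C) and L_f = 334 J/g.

Heat gained plus heat lost sum to zero:
melt ice: 37.3·334 = 12458
  meltwater 0→T: 37.3·4.18·T = 155.91 T
  water: 2441.1(T − 85.6)
2597 T = 208960 − 12458 = 196502
T ≈ 75.66 °C — above 0 °C, consistent with complete melting.

T_f ≈ 75.7 °C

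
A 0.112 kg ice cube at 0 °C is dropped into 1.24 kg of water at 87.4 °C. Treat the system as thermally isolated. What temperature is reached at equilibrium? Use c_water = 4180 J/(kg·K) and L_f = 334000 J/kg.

T_f ≈ 73.5 °C

Net heat exchanged in the isolated system is zero:
latent heat to melt: 0.112×334000 = 37408
  warm the meltwater: 468.16 T
  water: 5183.2(T − 87.4)
5651.4 T = 453012 − 37408 = 415604
T ≈ 73.54 °C — above 0 °C, consistent with complete melting.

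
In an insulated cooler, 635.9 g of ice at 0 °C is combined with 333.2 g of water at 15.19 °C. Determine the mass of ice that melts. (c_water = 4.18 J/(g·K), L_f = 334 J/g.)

m_melted ≈ 63.3 g

Heat available from the water dropping to 0 °C: 333.2·4.18·15.19 = 21156 J.
Melting all 635.9 g of ice would need 635.9·334 = 212391 J.
21156 J < 212391 J, so only part of the ice melts and the system sits at 0 °C.
m_melt = 21156 / L_f = 63.34 g.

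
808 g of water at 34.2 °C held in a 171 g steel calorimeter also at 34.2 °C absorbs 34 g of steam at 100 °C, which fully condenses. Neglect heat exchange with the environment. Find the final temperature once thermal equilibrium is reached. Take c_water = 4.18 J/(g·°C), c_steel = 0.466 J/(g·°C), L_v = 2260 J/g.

T_f ≈ 58.1 °C

Energy conservation, ΣQ = 0:
condense steam: −34×2260 = −76840
  condensed water 100 °C→T: 142.12(T − 100)
  water warms: 808×4.18×(T − 34.2) = 3377.4(T − 34.2)
  steel cup: 171×0.466×(T − 34.2) = 79.69(T − 34.2)
3599.2 T = 76840 + 14212 + 118234 = 209286
T ≈ 58.15 °C, under the boiling point, so the assumption holds.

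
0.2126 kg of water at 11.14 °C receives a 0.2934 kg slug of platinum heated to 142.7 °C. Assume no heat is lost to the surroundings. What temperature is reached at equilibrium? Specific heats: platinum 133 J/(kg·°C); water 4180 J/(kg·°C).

T_f ≈ 16.7 °C

Set heat shed by the hot body equal to heat absorbed by the cold body:
0.2934*133*(142.7 − T) = 0.2126*4180*(T − 11.14)
39.02(142.7 − T) = 888.67(T − 11.14)
927.69 T = 15468  ⇒  T ≈ 16.67 °C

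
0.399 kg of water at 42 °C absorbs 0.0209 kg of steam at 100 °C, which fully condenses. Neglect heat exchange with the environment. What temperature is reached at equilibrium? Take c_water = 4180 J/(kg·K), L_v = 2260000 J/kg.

Conservation of energy gives ΣQ = 0:
condense steam: −0.0209×2260000 = −47234
  condensed water 100 °C→T: 87.36(T − 100)
  original water: 1667.8(T − 42)
1755.2 T = 47234 + 8736.2 + 70048 = 126019
T ≈ 71.80 °C, under the boiling point, so the assumption holds.

T_f ≈ 71.8 °C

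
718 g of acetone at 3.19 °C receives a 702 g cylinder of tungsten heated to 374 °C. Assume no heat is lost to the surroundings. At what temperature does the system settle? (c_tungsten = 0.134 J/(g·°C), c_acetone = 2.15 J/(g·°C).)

Conservation of energy gives ΣQ = 0:
702*0.134*(T − 374) + 718*2.15*(T − 3.19) = 0
(94.07 + 1543.7) T = 94.07*374 + 1543.7*3.19
T = 40106/1637.8 ≈ 24.49 °C

T_f ≈ 24.5 °C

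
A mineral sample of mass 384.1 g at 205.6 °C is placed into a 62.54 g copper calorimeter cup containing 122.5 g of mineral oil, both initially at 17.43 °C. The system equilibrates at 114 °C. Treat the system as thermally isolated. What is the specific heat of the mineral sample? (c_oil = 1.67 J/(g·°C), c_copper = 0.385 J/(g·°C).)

Let T be the final temperature. ΣQ_i = 0:
384.1·c·(114 − 205.6) + 122.5·1.67·(114 − 17.43) + 62.54·0.385·(114 − 17.43) = 0
-35184 c = -22081
c = -22081/-35184 ≈ 0.6276 J/(g·°C)

c ≈ 0.628 J/(g·°C)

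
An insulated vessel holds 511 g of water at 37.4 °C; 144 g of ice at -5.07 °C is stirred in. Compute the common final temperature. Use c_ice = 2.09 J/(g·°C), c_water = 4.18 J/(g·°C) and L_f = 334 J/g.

Heat gained plus heat lost sum to zero:
ice -5.07→0 °C: 144·2.09·5.07 = 1525.9; melt ice: 144·334 = 48096; meltwater 0→T: 144·4.18·T = 601.92 T; water cools: 511·4.18·(T − 37.4) = 2136(T − 37.4)
2737.9 T = 79886 − 49622 = 30264
T ≈ 11.05 °C. Since T > 0 °C, the all-ice-melts assumption holds.

T_f ≈ 11.1 °C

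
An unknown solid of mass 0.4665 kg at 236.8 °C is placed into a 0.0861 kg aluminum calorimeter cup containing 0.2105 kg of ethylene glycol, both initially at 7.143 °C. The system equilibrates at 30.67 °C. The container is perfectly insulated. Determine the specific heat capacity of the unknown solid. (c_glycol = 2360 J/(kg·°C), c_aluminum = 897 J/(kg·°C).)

Setting the total heat transfer to zero:
0.4665×c×(30.67 − 236.8) + 0.2105×2360×(30.67 − 7.143) + 0.0861×897×(30.67 − 7.143) = 0
-96.16 c = -13505
c = -13505/-96.16 ≈ 140.4 J/(kg·°C)

c ≈ 140 J/(kg·°C)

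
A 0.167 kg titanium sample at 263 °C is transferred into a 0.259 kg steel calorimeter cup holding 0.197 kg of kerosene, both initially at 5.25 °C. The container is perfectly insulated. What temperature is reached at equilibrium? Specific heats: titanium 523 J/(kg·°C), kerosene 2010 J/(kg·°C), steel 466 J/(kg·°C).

Taking heat into each body as positive, Σ m c ΔT = 0:
0.167·523·(T − 263) + 0.197·2010·(T − 5.25) + 0.259·466·(T − 5.25) = 0
87.34(T − 263) + 395.97(T − 5.25) + 120.69(T − 5.25) = 0
604 T = 25683
T = 25683 / 604 = 42.5 °C

T_f ≈ 42.5 °C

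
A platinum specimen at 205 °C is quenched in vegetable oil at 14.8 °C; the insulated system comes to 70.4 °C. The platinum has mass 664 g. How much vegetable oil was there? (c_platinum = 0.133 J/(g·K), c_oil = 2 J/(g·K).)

m ≈ 107 g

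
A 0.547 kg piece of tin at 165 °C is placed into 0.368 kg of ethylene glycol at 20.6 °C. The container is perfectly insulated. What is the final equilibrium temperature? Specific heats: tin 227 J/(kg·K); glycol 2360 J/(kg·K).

Setting the total heat transfer to zero:
0.547*227*(T − 165) + 0.368*2360*(T − 20.6) = 0
124.17(T − 165) + 868.48(T − 20.6) = 0
(124.17 + 868.48) T = 124.17*165 + 868.48*20.6
T = 38379/992.65 ≈ 38.66 °C

T_f ≈ 38.7 °C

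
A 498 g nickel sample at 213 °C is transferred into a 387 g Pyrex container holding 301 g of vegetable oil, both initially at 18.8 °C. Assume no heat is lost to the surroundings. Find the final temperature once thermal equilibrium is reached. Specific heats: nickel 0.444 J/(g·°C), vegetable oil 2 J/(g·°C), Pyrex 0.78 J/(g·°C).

Conservation of energy gives ΣQ = 0:
498·0.444·(T − 213) + 301·2·(T − 18.8) + 387·0.78·(T − 18.8) = 0
(221.11 + 602 + 301.86) T = 221.11·213 + 602·18.8 + 301.86·18.8
T = 64089 / 1125 = 57 °C

T_f ≈ 57.0 °C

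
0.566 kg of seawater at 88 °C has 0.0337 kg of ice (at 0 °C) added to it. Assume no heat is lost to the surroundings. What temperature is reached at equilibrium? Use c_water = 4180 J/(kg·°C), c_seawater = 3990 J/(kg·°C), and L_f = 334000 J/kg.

T_f ≈ 78.1 °C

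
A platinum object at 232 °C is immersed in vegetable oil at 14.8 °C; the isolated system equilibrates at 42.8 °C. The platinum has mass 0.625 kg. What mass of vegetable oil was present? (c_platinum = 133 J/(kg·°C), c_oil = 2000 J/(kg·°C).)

m ≈ 0.281 kg

|Q_platinum| = |Q_oil|:
0.625×133×(232 − 42.8) = m×2000×(42.8 − 14.8)
56000 m = 15727  ⇒  m ≈ 0.2808 kg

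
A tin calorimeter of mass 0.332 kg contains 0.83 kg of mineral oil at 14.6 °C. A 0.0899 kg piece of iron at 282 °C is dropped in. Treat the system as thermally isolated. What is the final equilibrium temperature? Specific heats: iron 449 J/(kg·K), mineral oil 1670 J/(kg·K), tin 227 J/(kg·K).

T_f ≈ 21.8 °C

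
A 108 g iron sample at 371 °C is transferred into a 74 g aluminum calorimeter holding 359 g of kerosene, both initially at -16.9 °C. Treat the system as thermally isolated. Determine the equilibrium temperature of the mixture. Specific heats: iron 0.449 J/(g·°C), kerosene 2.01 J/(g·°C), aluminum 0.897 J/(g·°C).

Taking heat into each body as positive, Σ m c ΔT = 0:
108×0.449×(T − 371) + 359×2.01×(T − (-16.9)) + 74×0.897×(T − (-16.9)) = 0
836.46 T = 4673.9
T = 4673.9/836.46 ≈ 5.59 °C

T_f ≈ 5.6 °C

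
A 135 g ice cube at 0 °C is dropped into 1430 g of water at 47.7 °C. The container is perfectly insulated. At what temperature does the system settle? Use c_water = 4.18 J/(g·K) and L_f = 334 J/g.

T_f ≈ 36.7 °C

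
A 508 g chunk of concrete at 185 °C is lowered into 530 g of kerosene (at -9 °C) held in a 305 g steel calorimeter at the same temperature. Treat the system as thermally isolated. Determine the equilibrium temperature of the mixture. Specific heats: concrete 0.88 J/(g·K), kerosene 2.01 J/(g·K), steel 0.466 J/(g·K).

T_f ≈ 43.4 °C

T_f = Σ m_i c_i T_i / Σ m_i c_i:
T_f = (447.04*185 + 1065.3*(-9) + 142.13*(-9)) / (447.04 + 1065.3 + 142.13)
    = 71836 / 1654.5 ≈ 43.42 °C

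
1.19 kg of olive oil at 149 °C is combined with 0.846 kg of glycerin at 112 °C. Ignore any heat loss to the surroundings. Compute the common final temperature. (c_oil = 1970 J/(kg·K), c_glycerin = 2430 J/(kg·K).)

T_f ≈ 131.7 °C

Energy conservation, ΣQ = 0:
1.19·1970·(T − 149) + 0.846·2430·(T − 112) = 0
2344.3(T − 149) + 2055.8(T − 112) = 0
4400.1 T = 579548
T = 579548 / 4400.1 = 132 °C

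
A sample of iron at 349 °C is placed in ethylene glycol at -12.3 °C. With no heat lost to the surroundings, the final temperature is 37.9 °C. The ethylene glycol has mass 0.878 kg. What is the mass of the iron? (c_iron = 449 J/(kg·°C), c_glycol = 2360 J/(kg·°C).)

Setting the total heat transfer to zero:
m×449×(37.9 − 349) + 0.878×2360×(37.9 − (-12.3)) = 0
-139684 m = -104018
m = -104018/-139684 ≈ 0.7447 kg

m ≈ 0.745 kg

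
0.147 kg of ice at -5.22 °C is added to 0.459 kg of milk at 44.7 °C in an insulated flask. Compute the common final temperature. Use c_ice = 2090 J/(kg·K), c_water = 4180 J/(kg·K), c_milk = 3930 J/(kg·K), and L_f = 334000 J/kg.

T_f ≈ 12.4 °C

Energy balance with sensible and latent terms:
warm ice to 0 °C: 0.147×2090×(0 − (-5.22)) = 1603.7; fusion: m_ice L_f = 0.147×334000 = 49098; warm the meltwater: 614.46 T; milk cools: 0.459×3930×(T − 44.7) = 1803.9(T − 44.7)
2418.3 T = 80633 − 50702 = 29931
T ≈ 12.38 °C — above 0 °C, consistent with complete melting.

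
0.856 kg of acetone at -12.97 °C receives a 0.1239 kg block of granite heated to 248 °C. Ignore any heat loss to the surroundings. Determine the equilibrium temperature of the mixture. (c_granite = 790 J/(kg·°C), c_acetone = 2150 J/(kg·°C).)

T_f ≈ 0.2 °C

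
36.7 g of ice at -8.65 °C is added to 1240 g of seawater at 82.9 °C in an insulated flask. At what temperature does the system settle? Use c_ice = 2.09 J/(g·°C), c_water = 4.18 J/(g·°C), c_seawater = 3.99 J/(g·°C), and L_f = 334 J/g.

T_f ≈ 77.9 °C

Let T be the final temperature. ΣQ_i = 0:
ice -8.65→0 °C: 36.7×2.09×8.65 = 663.48
  melt ice: 36.7×334 = 12258
  warm the meltwater: 153.41 T
  seawater cools: 1240×3.99×(T − 82.9) = 4947.6(T − 82.9)
5101 T = 410156 − 12921 = 397235
T ≈ 77.87 °C — above 0 °C, consistent with complete melting.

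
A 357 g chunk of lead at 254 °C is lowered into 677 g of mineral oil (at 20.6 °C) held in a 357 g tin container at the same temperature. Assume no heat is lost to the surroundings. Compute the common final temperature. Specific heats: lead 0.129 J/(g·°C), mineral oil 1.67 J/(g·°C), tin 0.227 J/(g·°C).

Let T be the final temperature. ΣQ_i = 0:
357*0.129*(T − 254) + 677*1.67*(T − 20.6) + 357*0.227*(T − 20.6) = 0
46.05(T − 254) + 1130.6(T − 20.6) + 81.04(T − 20.6) = 0
(46.05 + 1130.6 + 81.04) T = 46.05*254 + 1130.6*20.6 + 81.04*20.6
T = 36657/1257.7 ≈ 29.15 °C

T_f ≈ 29.1 °C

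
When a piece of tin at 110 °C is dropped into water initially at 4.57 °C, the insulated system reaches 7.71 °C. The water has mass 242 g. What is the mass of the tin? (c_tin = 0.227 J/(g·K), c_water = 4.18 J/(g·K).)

Let T be the final temperature. ΣQ_i = 0:
m·0.227·(7.71 − 110) + 242·4.18·(7.71 − 4.57) = 0
-23.22 m = -3176.3
m = -3176.3/-23.22 ≈ 136.8 g

m ≈ 137 g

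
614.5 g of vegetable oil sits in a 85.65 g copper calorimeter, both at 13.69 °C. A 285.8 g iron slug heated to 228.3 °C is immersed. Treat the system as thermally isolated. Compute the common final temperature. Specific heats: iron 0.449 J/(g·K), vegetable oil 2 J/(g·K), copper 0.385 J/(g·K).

T_f ≈ 33.5 °C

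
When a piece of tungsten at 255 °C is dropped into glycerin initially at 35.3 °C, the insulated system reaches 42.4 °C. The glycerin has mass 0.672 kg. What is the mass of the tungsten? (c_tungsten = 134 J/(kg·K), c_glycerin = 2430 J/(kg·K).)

|Q_tungsten| = |Q_glycerin|:
m×134×(255 − 42.4) = 0.672×2430×(42.4 − 35.3)
28488 m = 11594  ⇒  m ≈ 0.407 kg

m ≈ 0.407 kg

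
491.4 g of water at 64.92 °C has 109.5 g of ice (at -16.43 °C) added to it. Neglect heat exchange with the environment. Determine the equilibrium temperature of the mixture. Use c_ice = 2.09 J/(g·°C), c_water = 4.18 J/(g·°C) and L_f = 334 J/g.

T_f ≈ 37.0 °C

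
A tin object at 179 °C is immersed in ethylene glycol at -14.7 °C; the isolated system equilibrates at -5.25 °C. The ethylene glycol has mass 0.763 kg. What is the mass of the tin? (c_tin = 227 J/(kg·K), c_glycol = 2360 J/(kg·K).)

Let T be the final temperature. ΣQ_i = 0:
m×227×(-5.25 − 179) + 0.763×2360×(-5.25 − (-14.7)) = 0
-41825 m = -17016
m = -17016/-41825 ≈ 0.4069 kg

m ≈ 0.407 kg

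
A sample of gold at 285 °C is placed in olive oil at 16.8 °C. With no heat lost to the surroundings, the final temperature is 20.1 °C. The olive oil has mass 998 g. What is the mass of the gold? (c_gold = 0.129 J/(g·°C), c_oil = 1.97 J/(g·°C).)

Conservation of energy gives ΣQ = 0:
m·0.129·(20.1 − 285) + 998·1.97·(20.1 − 16.8) = 0
-34.17 m = -6488
m = -6488/-34.17 ≈ 189.9 g

m ≈ 190 g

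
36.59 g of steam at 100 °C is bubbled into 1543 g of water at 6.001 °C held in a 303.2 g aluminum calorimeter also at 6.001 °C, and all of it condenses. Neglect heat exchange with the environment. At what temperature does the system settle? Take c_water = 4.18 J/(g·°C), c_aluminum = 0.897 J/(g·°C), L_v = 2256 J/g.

Energy balance with sensible and latent terms:
latent heat released on condensation: 36.59·2256 = 82547; condensed water 100 °C→T: 152.95(T − 100); original water: 6449.7(T − 6.001); cup: 271.97(T − 6.001)
6874.7 T = 82547 + 15295 + 40337 = 138179
T ≈ 20.10 °C — below 100 °C, confirming all the steam condensed.

T_f ≈ 20.1 °C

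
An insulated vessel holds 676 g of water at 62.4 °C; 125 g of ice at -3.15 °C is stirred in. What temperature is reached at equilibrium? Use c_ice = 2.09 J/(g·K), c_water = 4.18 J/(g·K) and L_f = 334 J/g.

T_f ≈ 39.9 °C

Energy balance with sensible and latent terms:
ice -3.15→0 °C: 125·2.09·3.15 = 822.94; latent heat to melt: 125·334 = 41750; warm the meltwater: 522.5 T; water cools: 676·4.18·(T − 62.4) = 2825.7(T − 62.4)
3348.2 T = 176322 − 42573 = 133749
T ≈ 39.95 °C — above 0 °C, consistent with complete melting.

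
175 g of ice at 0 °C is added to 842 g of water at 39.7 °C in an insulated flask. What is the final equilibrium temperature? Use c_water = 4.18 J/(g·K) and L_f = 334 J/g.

T_f ≈ 19.1 °C

Energy balance with sensible and latent terms:
fusion: m_ice L_f = 175·334 = 58450; meltwater 0→T: 175·4.18·T = 731.5 T; water cools: 842·4.18·(T − 39.7) = 3519.6(T − 39.7)
4251.1 T = 139727 − 58450 = 81277
T ≈ 19.12 °C — above 0 °C, consistent with complete melting.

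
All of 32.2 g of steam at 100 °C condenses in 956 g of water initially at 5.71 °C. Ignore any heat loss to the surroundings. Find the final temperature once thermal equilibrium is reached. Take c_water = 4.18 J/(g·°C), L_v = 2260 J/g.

Heat gained plus heat lost sum to zero:
latent heat released on condensation: 32.2×2260 = 72772; condensed water 100 °C→T: 134.6(T − 100); water warms: 956×4.18×(T − 5.71) = 3996.1(T − 5.71)
4130.7 T = 72772 + 13460 + 22818 = 109049
T ≈ 26.40 °C (< 100 °C, so full condensation is consistent).

T_f ≈ 26.4 °C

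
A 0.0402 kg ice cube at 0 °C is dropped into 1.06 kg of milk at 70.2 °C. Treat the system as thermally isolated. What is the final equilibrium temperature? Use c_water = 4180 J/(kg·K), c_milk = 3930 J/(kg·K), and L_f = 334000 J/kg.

Taking heat into each body as positive, Σ m c ΔT = 0:
fusion: m_ice L_f = 0.0402×334000 = 13427
  meltwater 0→T: 0.0402×4180×T = 168.04 T
  milk: 4165.8(T − 70.2)
4333.8 T = 292439 − 13427 = 279012
T ≈ 64.38 °C. Since T > 0 °C, the all-ice-melts assumption holds.

T_f ≈ 64.4 °C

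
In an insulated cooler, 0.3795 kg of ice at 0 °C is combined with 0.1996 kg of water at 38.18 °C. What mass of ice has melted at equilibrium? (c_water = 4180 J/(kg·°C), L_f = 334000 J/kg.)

m_melted ≈ 0.0954 kg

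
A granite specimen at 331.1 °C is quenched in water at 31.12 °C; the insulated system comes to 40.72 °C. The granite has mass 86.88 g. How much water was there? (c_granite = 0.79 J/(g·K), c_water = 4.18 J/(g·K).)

Heat lost by the granite = heat gained by the water:
86.88×0.79×(331.1 − 40.72) = m×4.18×(40.72 − 31.12)
40.13 m = 19930  ⇒  m ≈ 496.7 g

m ≈ 497 g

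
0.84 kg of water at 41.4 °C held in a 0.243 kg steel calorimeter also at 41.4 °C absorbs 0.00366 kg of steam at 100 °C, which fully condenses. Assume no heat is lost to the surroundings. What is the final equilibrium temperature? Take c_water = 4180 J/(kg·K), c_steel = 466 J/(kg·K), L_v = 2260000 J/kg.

Net heat exchanged in the isolated system is zero:
condense steam: −0.00366×2260000 = −8271.6; condensate cools 100→T: 0.00366×4180×(T − 100) = 15.3(T − 100); original water: 3511.2(T − 41.4); cup: 113.24(T − 41.4)
3639.7 T = 8271.6 + 1529.9 + 150052 = 159853
T ≈ 43.92 °C, under the boiling point, so the assumption holds.

T_f ≈ 43.9 °C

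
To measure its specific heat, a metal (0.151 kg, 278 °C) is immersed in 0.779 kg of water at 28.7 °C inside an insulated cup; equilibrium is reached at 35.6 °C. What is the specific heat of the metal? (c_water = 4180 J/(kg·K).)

c ≈ 614 J/(kg·K)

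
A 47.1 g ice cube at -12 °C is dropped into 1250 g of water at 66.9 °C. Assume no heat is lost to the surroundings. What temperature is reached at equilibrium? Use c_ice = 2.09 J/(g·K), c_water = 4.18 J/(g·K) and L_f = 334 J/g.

Conservation of energy gives ΣQ = 0:
warm ice to 0 °C: 47.1·2.09·(0 − (-12)) = 1181.3
  latent heat to melt: 47.1·334 = 15731
  meltwater 0→T: 47.1·4.18·T = 196.88 T
  water: 5225(T − 66.9)
5421.9 T = 349553 − 16913 = 332640
T ≈ 61.35 °C. Since T > 0 °C, the all-ice-melts assumption holds.

T_f ≈ 61.4 °C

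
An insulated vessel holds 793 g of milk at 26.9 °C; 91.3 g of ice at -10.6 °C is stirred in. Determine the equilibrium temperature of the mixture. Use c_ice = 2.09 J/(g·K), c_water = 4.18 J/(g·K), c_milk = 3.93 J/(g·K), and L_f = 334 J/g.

T_f ≈ 14.7 °C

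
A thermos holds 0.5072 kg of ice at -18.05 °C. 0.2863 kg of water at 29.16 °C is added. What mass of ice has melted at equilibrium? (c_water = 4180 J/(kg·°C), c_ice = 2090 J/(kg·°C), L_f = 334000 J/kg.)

m_melted ≈ 0.0472 kg

Water can give up m c ΔT = 0.2863×4180×29.16 = 34897 J before reaching 0 °C.
Warming the ice to 0 °C takes 0.5072×2090×18.05 = 19134 J, leaving 15763 J for melting.
Melting all 0.5072 kg of ice would need 0.5072×334000 = 169405 J.
That's not enough to melt it all — equilibrium is at 0 °C with ice remaining.
m_melted×334000 = 15763  ⇒  m_melted ≈ 0.04719 kg.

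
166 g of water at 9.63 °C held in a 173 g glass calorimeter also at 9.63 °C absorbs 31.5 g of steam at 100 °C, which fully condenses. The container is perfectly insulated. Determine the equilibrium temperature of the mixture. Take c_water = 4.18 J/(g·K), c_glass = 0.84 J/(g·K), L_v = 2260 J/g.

Let T be the final temperature. ΣQ_i = 0:
condense steam: −31.5·2260 = −71190; condensate cools 100→T: 31.5·4.18·(T − 100) = 131.67(T − 100); water warms: 166·4.18·(T − 9.63) = 693.88(T − 9.63); glass cup: 173·0.84·(T − 9.63) = 145.32(T − 9.63)
970.87 T = 71190 + 13167 + 8081.5 = 92438
T ≈ 95.21 °C — below 100 °C, confirming all the steam condensed.

T_f ≈ 95.2 °C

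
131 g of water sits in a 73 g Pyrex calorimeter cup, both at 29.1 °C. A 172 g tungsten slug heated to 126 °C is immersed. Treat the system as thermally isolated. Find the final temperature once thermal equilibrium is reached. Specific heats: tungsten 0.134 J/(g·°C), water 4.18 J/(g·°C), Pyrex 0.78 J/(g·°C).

T_f ≈ 32.7 °C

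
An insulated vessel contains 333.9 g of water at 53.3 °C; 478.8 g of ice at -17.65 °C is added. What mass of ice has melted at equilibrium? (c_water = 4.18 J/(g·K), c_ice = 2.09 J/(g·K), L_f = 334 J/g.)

m_melted ≈ 170 g

Water can give up m c ΔT = 333.9×4.18×53.3 = 74391 J before reaching 0 °C.
Warming the ice to 0 °C takes 478.8×2.09×17.65 = 17662 J, leaving 56729 J for melting.
Fully melting the ice requires m_ice L_f = 478.8×334 = 159919 J.
56729 J < 159919 J, so only part of the ice melts and the system sits at 0 °C.
Mass melted = 56729/334 ≈ 169.8 g.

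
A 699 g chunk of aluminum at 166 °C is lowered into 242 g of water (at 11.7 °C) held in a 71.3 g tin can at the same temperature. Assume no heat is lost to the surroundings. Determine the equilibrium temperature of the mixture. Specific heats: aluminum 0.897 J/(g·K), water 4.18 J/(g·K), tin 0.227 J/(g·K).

T_f ≈ 70.2 °C

Conservation of energy gives ΣQ = 0:
699*0.897*(T − 166) + 242*4.18*(T − 11.7) + 71.3*0.227*(T − 11.7) = 0
(627 + 1011.6 + 16.19) T = 627*166 + 1011.6*11.7 + 16.19*11.7
T = 116107 / 1654.7 = 70.2 °C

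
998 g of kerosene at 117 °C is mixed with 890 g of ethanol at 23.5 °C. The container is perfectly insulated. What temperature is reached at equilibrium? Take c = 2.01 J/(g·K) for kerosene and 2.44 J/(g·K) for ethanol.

T_f ≈ 68.4 °C

T_f = Σ m_i c_i T_i / Σ m_i c_i:
T_f = (2006*117 + 2171.6*23.5) / (2006 + 2171.6)
    = 285732 / 4177.6 ≈ 68.40 °C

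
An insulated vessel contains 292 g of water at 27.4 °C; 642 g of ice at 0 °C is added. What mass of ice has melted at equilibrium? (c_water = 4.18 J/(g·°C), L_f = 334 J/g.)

m_melted ≈ 100 g

Heat available from the water dropping to 0 °C: 292·4.18·27.4 = 33443 J.
Melting all 642 g of ice would need 642·334 = 214428 J.
33443 J < 214428 J, so only part of the ice melts and the system sits at 0 °C.
Mass melted = 33443/334 ≈ 100.1 g.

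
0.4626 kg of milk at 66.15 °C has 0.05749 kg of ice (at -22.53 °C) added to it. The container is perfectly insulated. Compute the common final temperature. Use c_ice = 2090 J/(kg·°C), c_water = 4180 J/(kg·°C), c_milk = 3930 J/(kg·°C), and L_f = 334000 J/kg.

T_f ≈ 47.8 °C

Setting the total heat transfer to zero:
ice -22.53→0 °C: 0.05749×2090×22.53 = 2707.1; latent heat to melt: 0.05749×334000 = 19202; warm the meltwater: 240.31 T; milk: 1818(T − 66.15)
2058.3 T = 120262 − 21909 = 98353
T ≈ 47.78 °C (positive, so assuming full melt was valid).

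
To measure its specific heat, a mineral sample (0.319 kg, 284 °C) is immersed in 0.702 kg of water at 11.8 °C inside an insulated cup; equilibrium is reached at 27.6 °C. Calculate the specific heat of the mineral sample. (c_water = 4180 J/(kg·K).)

c ≈ 567 J/(kg·K)

Setting the total heat transfer to zero:
0.319·c·(27.6 − 284) + 0.702·4180·(27.6 − 11.8) = 0
-81.79 c = -46363
c = -46363/-81.79 ≈ 566.8 J/(kg·K)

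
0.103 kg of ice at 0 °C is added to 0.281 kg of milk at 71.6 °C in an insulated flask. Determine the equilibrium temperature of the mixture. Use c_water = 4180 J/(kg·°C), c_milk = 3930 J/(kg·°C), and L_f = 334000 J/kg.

T_f ≈ 29.1 °C

Taking heat into each body as positive, Σ m c ΔT = 0:
melt ice: 0.103×334000 = 34402
  meltwater 0→T: 0.103×4180×T = 430.54 T
  milk cools: 0.281×3930×(T − 71.6) = 1104.3(T − 71.6)
1534.9 T = 79070 − 34402 = 44668
T ≈ 29.10 °C. Since T > 0 °C, the all-ice-melts assumption holds.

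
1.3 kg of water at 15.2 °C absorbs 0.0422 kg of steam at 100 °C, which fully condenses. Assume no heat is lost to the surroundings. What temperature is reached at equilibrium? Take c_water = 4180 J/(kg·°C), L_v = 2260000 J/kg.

Conservation of energy gives ΣQ = 0:
latent heat released on condensation: 0.0422×2260000 = 95372
  condensate cools 100→T: 0.0422×4180×(T − 100) = 176.4(T − 100)
  water warms: 1.3×4180×(T − 15.2) = 5434(T − 15.2)
5610.4 T = 95372 + 17640 + 82597 = 195608
T ≈ 34.87 °C — below 100 °C, confirming all the steam condensed.

T_f ≈ 34.9 °C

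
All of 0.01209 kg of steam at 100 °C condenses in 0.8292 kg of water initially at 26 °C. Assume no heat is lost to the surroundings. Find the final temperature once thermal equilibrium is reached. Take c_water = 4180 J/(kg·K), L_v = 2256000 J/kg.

T_f ≈ 34.8 °C

Conservation of energy gives ΣQ = 0:
latent heat released on condensation: 0.01209·2256000 = 27275
  condensed water 100 °C→T: 50.54(T − 100)
  original water: 3466.1(T − 26)
3516.6 T = 27275 + 5053.6 + 90117 = 122446
T ≈ 34.82 °C — below 100 °C, confirming all the steam condensed.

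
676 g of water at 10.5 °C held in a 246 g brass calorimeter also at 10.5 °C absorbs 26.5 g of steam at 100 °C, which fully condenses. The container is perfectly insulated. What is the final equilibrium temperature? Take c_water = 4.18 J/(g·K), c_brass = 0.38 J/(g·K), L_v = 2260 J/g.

T_f ≈ 33.5 °C

Conservation of energy gives ΣQ = 0:
steam→water at 100 °C releases m L_v = 26.5·2260 = 59890
  condensed water 100 °C→T: 110.77(T − 100)
  water warms: 676·4.18·(T − 10.5) = 2825.7(T − 10.5)
  cup: 93.48(T − 10.5)
3029.9 T = 59890 + 11077 + 30651 = 101618
T ≈ 33.54 °C — below 100 °C, confirming all the steam condensed.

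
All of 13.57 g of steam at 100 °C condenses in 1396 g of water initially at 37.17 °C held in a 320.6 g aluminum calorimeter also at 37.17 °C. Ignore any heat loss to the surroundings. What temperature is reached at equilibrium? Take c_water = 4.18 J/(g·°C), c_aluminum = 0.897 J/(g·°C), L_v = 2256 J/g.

T_f ≈ 42.7 °C

Taking heat into each body as positive, Σ m c ΔT = 0:
steam→water at 100 °C releases m L_v = 13.57·2256 = 30614
  condensed water 100 °C→T: 56.72(T − 100)
  original water: 5835.3(T − 37.17)
  cup: 287.58(T − 37.17)
6179.6 T = 30614 + 5672.3 + 227587 = 263873
T ≈ 42.70 °C — below 100 °C, confirming all the steam condensed.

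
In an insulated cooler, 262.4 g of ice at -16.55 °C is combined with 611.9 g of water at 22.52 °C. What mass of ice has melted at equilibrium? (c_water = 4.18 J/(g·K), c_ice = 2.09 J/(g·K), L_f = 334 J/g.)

m_melted ≈ 145 g

Cooling the water to 0 °C releases 611.9·4.18·22.52 = 57600 J.
Of that, 262.4·2.09·16.55 = 9076.3 J goes to bring the ice to 0 °C, leaving 48524 J.
Fully melting the ice requires m_ice L_f = 262.4·334 = 87642 J.
Since 48524 < 87642 J, not all the ice melts; equilibrium is at 0 °C.
m_melt = 48524 / L_f = 145.3 g.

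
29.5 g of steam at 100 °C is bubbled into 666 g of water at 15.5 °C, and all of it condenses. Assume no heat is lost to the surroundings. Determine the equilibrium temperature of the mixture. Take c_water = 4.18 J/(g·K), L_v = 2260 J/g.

Sum of m c ΔT and latent-heat terms is zero:
steam→water at 100 °C releases m L_v = 29.5·2260 = 66670
  condensate cools 100→T: 29.5·4.18·(T − 100) = 123.31(T − 100)
  water warms: 666·4.18·(T − 15.5) = 2783.9(T − 15.5)
2907.2 T = 66670 + 12331 + 43150 = 122151
T ≈ 42.02 °C, under the boiling point, so the assumption holds.

T_f ≈ 42.0 °C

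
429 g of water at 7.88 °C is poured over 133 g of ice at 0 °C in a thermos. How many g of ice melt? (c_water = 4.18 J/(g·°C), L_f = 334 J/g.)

Heat available from the water dropping to 0 °C: 429×4.18×7.88 = 14131 J.
To melt every bit of ice: 133×334 = 44422 J.
That's not enough to melt it all — equilibrium is at 0 °C with ice remaining.
m_melt = 14131 / L_f = 42.31 g.

m_melted ≈ 42.3 g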